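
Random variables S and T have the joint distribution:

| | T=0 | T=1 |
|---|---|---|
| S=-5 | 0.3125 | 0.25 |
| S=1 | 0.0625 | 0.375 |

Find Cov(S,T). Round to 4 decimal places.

0.6094

E[S] = -2.375,  E[T] = 0.625
E[ST] = -0.875
Cov(S,T) = E[ST] − E[S]E[T] = -0.875 − (-2.375)(0.625) = 0.609375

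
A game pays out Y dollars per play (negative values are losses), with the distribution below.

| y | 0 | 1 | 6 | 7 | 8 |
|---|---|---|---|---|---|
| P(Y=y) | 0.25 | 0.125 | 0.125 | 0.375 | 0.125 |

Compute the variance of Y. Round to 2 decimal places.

10.75

E[Y] = (0)(0.25) + (1)(0.125) + (6)(0.125) + (7)(0.375) + (8)(0.125) = 4.5
E[Y²] = (0)²(0.25) + (1)²(0.125) + (6)²(0.125) + (7)²(0.375) + (8)²(0.125) = 31
V(Y) = E[Y²] − (E[Y])² = 31 − (4.5)² = 10.75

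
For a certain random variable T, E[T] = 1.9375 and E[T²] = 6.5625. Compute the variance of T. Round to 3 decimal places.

2.809

var(T) = 6.5625 − (1.9375)² = 2.80859375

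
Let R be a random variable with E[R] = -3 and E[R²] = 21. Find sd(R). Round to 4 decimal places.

Var(R) = 21 − (-3)² = 12
sd(R) = √12 ≈ 3.4641

3.4641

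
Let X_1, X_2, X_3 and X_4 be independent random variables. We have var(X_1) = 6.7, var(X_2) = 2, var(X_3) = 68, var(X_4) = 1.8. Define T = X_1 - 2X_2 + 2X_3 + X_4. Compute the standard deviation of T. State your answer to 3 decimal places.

By independence, var(T) = (1)²var(X_1) + (-2)²var(X_2) + (2)²var(X_3) + (1)²var(X_4)
= (1)²·6.7 + (-2)²·2 + (2)²·68 + (1)²·1.8 = 288.5
σ(T) = √288.5 ≈ 16.985

16.985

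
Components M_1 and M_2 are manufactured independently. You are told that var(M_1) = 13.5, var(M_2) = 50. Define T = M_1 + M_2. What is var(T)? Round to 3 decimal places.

By independence, var(T) = (1)²var(M_1) + (1)²var(M_2)
= (1)²·13.5 + (1)²·50 = 63.5

63.500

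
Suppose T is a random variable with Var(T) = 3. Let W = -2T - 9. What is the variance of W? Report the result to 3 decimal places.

Var(-2T - 9) = (-2)²·Var(T) = 4·3 = 12

12.000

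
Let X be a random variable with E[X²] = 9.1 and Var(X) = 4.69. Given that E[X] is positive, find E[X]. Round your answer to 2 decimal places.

(E[X])² = E[X²] − Var(X) = 9.1 − 4.69 = 4.41
E[X] = √4.41 = 2.1

2.10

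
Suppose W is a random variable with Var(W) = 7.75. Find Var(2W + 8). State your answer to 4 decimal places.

Var(2W + 8) = (2)²·Var(W) = 4·7.75 = 31

31.0000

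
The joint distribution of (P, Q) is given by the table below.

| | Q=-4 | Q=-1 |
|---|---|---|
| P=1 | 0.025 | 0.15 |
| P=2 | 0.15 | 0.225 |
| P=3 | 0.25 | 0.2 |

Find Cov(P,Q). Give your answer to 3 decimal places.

-0.324

E[P] = 2.275,  E[Q] = -2.275
E[PQ] = -5.5
Cov(P,Q) = E[PQ] − E[P]E[Q] = -5.5 − (2.275)(-2.275) = -0.324375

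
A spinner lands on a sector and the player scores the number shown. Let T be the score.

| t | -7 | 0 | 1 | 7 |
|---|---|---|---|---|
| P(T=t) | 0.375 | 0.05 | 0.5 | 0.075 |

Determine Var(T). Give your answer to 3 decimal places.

E[T] = (-7)(0.375) + (0)(0.05) + (1)(0.5) + (7)(0.075) = -1.6
E[T²] = (-7)²(0.375) + (0)²(0.05) + (1)²(0.5) + (7)²(0.075) = 22.55
Var(T) = E[T²] − (E[T])² = 22.55 − (-1.6)² = 19.99

19.990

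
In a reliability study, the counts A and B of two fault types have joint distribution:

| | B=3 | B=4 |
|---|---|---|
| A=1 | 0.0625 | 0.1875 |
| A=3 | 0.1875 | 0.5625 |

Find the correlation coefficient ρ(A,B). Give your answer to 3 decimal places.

E[A] = 2.5,  E[B] = 3.75
E[AB] = 9.375
Cov(A,B) = E[AB] − E[A]E[B] = 9.375 − (2.5)(3.75) = 0
var(A) = 0.75,  var(B) = 0.1875
ρ = 0 / √(0.75·0.1875) ≈ 0.000

0.000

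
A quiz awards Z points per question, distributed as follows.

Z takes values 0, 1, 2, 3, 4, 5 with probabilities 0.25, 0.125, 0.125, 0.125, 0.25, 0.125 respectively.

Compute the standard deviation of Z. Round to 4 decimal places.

E[Z] = (0)(0.25) + (1)(0.125) + (2)(0.125) + (3)(0.125) + (4)(0.25) + (5)(0.125) = 2.375
E[Z²] = (0)²(0.25) + (1)²(0.125) + (2)²(0.125) + (3)²(0.125) + (4)²(0.25) + (5)²(0.125) = 8.875
Var(Z) = E[Z²] − (E[Z])² = 8.875 − (2.375)² = 3.234375
SD(Z) = √3.234375 ≈ 1.7984

1.7984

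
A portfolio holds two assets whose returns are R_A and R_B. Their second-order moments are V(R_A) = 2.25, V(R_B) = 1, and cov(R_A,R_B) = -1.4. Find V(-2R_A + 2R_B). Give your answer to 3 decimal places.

24.200

V(-2R_A + 2R_B) = (-2)²·V(R_A) + (2)²·V(R_B) + 2·(-2)·(2)·cov(R_A,R_B)
= 4·2.25 + 4·1 + -8·-1.4 = 24.2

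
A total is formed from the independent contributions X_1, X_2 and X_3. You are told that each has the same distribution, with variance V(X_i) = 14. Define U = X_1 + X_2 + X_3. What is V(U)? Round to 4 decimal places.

By independence, V(U) = (1)²V(X_1) + (1)²V(X_2) + (1)²V(X_3)
= (1)²·14 + (1)²·14 + (1)²·14 = 42

42.0000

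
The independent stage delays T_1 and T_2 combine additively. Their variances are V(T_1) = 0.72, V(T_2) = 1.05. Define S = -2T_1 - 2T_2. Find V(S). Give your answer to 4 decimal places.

7.0800

By independence, V(S) = (-2)²V(T_1) + (-2)²V(T_2)
= (-2)²·0.72 + (-2)²·1.05 = 7.08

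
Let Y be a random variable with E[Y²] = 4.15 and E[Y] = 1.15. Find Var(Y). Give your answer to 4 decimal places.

Var(Y) = 4.15 − (1.15)² = 2.8275

2.8275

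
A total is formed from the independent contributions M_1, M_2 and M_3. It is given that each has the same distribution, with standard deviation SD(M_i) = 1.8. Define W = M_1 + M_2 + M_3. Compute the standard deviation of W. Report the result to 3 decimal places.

Var(M_i) = (1.8)² = 3.24
By independence, Var(W) = (1)²Var(M_1) + (1)²Var(M_2) + (1)²Var(M_3)
= (1)²·3.24 + (1)²·3.24 + (1)²·3.24 = 9.72
SD(W) = √9.72 ≈ 3.118

3.118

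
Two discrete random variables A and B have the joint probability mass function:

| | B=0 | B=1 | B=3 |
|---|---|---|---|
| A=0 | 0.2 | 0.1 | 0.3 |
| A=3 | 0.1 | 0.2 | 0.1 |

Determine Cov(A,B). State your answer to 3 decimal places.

E[A] = 1.2,  E[B] = 1.5
E[AB] = 1.5
Cov(A,B) = E[AB] − E[A]E[B] = 1.5 − (1.2)(1.5) = -0.3

-0.300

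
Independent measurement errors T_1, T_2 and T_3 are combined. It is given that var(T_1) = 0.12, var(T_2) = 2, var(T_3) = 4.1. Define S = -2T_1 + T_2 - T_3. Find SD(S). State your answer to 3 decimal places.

By independence, var(S) = (-2)²var(T_1) + (1)²var(T_2) + (-1)²var(T_3)
= (-2)²·0.12 + (1)²·2 + (-1)²·4.1 = 6.58
SD(S) = √6.58 ≈ 2.565

2.565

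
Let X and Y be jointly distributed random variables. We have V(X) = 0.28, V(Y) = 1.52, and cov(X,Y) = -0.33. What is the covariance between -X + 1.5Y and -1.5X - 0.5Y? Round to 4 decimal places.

-0.1425

cov(-X + 1.5Y, -1.5X - 0.5Y) = (-1)(-1.5)V(X) + (1.5)(-0.5)V(Y) + [(-1)(-0.5) + (1.5)(-1.5)]cov(X,Y)
= 1.5·0.28 + -0.75·1.52 + -1.75·-0.33 = -0.1425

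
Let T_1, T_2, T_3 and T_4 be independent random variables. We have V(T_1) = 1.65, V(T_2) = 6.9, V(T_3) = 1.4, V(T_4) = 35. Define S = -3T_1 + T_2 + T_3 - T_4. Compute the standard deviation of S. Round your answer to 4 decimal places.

By independence, V(S) = (-3)²V(T_1) + (1)²V(T_2) + (1)²V(T_3) + (-1)²V(T_4)
= (-3)²·1.65 + (1)²·6.9 + (1)²·1.4 + (-1)²·35 = 58.15
SD(S) = √58.15 ≈ 7.6256

7.6256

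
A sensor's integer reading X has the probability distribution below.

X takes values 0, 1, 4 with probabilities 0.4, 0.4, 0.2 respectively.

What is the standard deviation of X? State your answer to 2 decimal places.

E[X] = (0)(0.4) + (1)(0.4) + (4)(0.2) = 1.2
E[X²] = (0)²(0.4) + (1)²(0.4) + (4)²(0.2) = 3.6
Var(X) = E[X²] − (E[X])² = 3.6 − (1.2)² = 2.16
SD(X) = √2.16 ≈ 1.47

1.47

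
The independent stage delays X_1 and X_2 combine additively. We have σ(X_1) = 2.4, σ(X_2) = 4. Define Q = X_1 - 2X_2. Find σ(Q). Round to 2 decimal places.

Var(X_1) = 5.76, Var(X_2) = 16
By independence, Var(Q) = (1)²Var(X_1) + (-2)²Var(X_2)
= (1)²·5.76 + (-2)²·16 = 69.76
σ(Q) = √69.76 ≈ 8.35

8.35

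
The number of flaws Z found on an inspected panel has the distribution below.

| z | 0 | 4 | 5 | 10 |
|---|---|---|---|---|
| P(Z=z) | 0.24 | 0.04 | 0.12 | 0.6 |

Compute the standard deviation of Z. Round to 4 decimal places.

E[Z] = (0)(0.24) + (4)(0.04) + (5)(0.12) + (10)(0.6) = 6.76
E[Z²] = (0)²(0.24) + (4)²(0.04) + (5)²(0.12) + (10)²(0.6) = 63.64
Var(Z) = E[Z²] − (E[Z])² = 63.64 − (6.76)² = 17.9424
SD(Z) = √17.9424 ≈ 4.2358

4.2358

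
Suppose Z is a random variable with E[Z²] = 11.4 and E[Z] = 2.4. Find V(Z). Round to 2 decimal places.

5.64

V(Z) = 11.4 − (2.4)² = 5.64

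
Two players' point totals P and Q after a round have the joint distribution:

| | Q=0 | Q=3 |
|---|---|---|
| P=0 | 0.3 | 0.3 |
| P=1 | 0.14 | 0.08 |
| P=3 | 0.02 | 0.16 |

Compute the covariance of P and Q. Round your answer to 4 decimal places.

0.4488

E[P] = 0.76,  E[Q] = 1.62
E[PQ] = 1.68
cov(P,Q) = E[PQ] − E[P]E[Q] = 1.68 − (0.76)(1.62) = 0.4488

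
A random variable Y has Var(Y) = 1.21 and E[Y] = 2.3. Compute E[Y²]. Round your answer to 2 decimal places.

E[Y²] = Var(Y) + (E[Y])² = 1.21 + (2.3)² = 6.5

6.50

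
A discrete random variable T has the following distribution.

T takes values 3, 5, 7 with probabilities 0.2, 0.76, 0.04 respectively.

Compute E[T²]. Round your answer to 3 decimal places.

E[T²] = (3)²(0.2) + (5)²(0.76) + (7)²(0.04) = 22.76

22.760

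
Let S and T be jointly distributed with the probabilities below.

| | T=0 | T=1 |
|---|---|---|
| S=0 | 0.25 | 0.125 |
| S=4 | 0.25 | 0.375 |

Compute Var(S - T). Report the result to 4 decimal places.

3.5000

E[S] = 2.5,  E[T] = 0.5,  E[ST] = 1.5
Var(S) = 10 − (2.5)² = 3.75;  Var(T) = 0.5 − (0.5)² = 0.25
cov(S,T) = 1.5 − (2.5)(0.5) = 0.25
Var(S - T) = (1)²·3.75 + (-1)²·0.25 + 2·(1)·(-1)·0.25 = 3.5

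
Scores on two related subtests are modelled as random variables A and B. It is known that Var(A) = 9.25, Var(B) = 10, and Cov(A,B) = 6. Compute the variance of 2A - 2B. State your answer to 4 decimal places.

29.0000

Var(2A - 2B) = (2)²·Var(A) + (-2)²·Var(B) + 2·(2)·(-2)·Cov(A,B)
= 4·9.25 + 4·10 + -8·6 = 29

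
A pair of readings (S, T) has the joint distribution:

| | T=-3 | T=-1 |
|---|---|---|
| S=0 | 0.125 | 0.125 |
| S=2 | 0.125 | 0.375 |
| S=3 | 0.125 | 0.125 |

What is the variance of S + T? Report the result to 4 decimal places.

E[S] = 1.75,  E[T] = -1.75,  E[ST] = -3
var(S) = 4.25 − (1.75)² = 1.1875;  var(T) = 4 − (-1.75)² = 0.9375
Cov(S,T) = -3 − (1.75)(-1.75) = 0.0625
var(S + T) = (1)²·1.1875 + (1)²·0.9375 + 2·(1)·(1)·0.0625 = 2.25

2.2500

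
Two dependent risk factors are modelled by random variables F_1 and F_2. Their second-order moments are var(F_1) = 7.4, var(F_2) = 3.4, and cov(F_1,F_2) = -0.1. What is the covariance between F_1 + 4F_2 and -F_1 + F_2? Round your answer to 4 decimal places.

6.5000

cov(F_1 + 4F_2, -F_1 + F_2) = (1)(-1)var(F_1) + (4)(1)var(F_2) + [(1)(1) + (4)(-1)]cov(F_1,F_2)
= -1·7.4 + 4·3.4 + -3·-0.1 = 6.5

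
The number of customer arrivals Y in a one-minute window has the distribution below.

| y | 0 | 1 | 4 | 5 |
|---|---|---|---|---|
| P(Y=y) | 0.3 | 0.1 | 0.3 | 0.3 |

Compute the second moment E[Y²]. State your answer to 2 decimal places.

12.40

E[Y²] = (0)²(0.3) + (1)²(0.1) + (4)²(0.3) + (5)²(0.3) = 12.4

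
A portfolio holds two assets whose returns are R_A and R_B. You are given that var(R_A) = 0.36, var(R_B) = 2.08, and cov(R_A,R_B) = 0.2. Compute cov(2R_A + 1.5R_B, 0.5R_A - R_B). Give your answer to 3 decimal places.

cov(2R_A + 1.5R_B, 0.5R_A - R_B) = (2)(0.5)var(R_A) + (1.5)(-1)var(R_B) + [(2)(-1) + (1.5)(0.5)]cov(R_A,R_B)
= 1·0.36 + -1.5·2.08 + -1.25·0.2 = -3.01

-3.010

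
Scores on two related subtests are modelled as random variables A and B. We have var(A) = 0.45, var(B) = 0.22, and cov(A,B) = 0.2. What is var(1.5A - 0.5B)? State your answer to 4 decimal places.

0.7675

var(1.5A - 0.5B) = (1.5)²·var(A) + (-0.5)²·var(B) + 2·(1.5)·(-0.5)·cov(A,B)
= 2.25·0.45 + 0.25·0.22 + -1.5·0.2 = 0.7675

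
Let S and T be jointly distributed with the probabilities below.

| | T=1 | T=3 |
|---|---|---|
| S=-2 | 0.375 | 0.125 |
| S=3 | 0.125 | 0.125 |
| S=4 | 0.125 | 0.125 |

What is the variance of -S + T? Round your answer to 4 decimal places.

7.2500

E[S] = 0.75,  E[T] = 1.75,  E[ST] = 2
Var(S) = 8.25 − (0.75)² = 7.6875;  Var(T) = 4 − (1.75)² = 0.9375
cov(S,T) = 2 − (0.75)(1.75) = 0.6875
Var(-S + T) = (-1)²·7.6875 + (1)²·0.9375 + 2·(-1)·(1)·0.6875 = 7.25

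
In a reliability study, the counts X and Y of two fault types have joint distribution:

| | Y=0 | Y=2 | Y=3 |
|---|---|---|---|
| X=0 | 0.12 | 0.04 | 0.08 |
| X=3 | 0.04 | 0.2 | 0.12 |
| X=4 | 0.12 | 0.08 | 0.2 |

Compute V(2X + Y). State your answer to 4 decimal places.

12.8800

E[X] = 2.68,  E[Y] = 1.84,  E[XY] = 5.32
V(X) = 9.64 − (2.68)² = 2.4576;  V(Y) = 4.88 − (1.84)² = 1.4944
Cov(X,Y) = 5.32 − (2.68)(1.84) = 0.3888
V(2X + Y) = (2)²·2.4576 + (1)²·1.4944 + 2·(2)·(1)·0.3888 = 12.88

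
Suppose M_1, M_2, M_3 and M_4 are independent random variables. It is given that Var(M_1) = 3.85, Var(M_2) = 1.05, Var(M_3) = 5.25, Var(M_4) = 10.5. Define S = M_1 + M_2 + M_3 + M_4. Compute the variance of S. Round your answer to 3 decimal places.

By independence, Var(S) = (1)²Var(M_1) + (1)²Var(M_2) + (1)²Var(M_3) + (1)²Var(M_4)
= (1)²·3.85 + (1)²·1.05 + (1)²·5.25 + (1)²·10.5 = 20.65

20.650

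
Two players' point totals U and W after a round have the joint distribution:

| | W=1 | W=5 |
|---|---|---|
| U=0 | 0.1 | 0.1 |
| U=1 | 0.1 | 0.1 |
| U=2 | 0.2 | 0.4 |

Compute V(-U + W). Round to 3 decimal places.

E[U] = 1.4,  E[W] = 3.4,  E[UW] = 5
V(U) = 2.6 − (1.4)² = 0.64;  V(W) = 15.4 − (3.4)² = 3.84
Cov(U,W) = 5 − (1.4)(3.4) = 0.24
V(-U + W) = (-1)²·0.64 + (1)²·3.84 + 2·(-1)·(1)·0.24 = 4

4.000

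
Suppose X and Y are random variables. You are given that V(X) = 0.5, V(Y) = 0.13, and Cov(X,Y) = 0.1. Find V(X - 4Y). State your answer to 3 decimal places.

1.780

V(X - 4Y) = (1)²·V(X) + (-4)²·V(Y) + 2·(1)·(-4)·Cov(X,Y)
= 1·0.5 + 16·0.13 + -8·0.1 = 1.78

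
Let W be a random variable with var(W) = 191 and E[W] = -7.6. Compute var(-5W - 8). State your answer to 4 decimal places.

4775.0000

var(-5W - 8) = (-5)²·var(W) = 25·191 = 4775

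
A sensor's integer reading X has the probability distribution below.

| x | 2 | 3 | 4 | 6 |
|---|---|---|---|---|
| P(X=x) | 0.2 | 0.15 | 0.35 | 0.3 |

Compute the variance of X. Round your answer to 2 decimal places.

2.15

E[X] = (2)(0.2) + (3)(0.15) + (4)(0.35) + (6)(0.3) = 4.05
E[X²] = (2)²(0.2) + (3)²(0.15) + (4)²(0.35) + (6)²(0.3) = 18.55
Var(X) = E[X²] − (E[X])² = 18.55 − (4.05)² = 2.1475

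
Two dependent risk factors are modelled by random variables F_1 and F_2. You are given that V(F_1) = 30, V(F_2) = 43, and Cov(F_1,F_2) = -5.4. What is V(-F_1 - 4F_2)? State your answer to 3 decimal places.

V(-F_1 - 4F_2) = (-1)²·V(F_1) + (-4)²·V(F_2) + 2·(-1)·(-4)·Cov(F_1,F_2)
= 1·30 + 16·43 + 8·-5.4 = 674.8

674.800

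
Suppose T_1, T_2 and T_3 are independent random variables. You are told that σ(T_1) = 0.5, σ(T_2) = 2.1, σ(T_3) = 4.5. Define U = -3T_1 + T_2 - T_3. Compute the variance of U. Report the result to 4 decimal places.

26.9100

var(T_1) = 0.25, var(T_2) = 4.41, var(T_3) = 20.25
By independence, var(U) = (-3)²var(T_1) + (1)²var(T_2) + (-1)²var(T_3)
= (-3)²·0.25 + (1)²·4.41 + (-1)²·20.25 = 26.91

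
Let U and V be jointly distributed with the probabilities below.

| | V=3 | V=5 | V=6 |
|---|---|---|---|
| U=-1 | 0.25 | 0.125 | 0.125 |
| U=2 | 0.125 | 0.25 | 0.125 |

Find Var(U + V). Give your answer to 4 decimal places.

E[U] = 0.5,  E[V] = 4.5,  E[UV] = 2.625
Var(U) = 2.5 − (0.5)² = 2.25;  Var(V) = 21.75 − (4.5)² = 1.5
cov(U,V) = 2.625 − (0.5)(4.5) = 0.375
Var(U + V) = (1)²·2.25 + (1)²·1.5 + 2·(1)·(1)·0.375 = 4.5

4.5000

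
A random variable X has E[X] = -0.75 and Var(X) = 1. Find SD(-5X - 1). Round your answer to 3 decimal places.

Var(-5X - 1) = (-5)²·1 = 25
SD(-5X - 1) = √25 ≈ 5.000

5.000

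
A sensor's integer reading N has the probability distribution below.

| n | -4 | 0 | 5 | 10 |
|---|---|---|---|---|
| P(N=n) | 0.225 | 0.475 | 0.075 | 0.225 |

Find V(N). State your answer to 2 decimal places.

E[N] = (-4)(0.225) + (0)(0.475) + (5)(0.075) + (10)(0.225) = 1.725
E[N²] = (-4)²(0.225) + (0)²(0.475) + (5)²(0.075) + (10)²(0.225) = 27.975
V(N) = E[N²] − (E[N])² = 27.975 − (1.725)² = 24.999375

25.00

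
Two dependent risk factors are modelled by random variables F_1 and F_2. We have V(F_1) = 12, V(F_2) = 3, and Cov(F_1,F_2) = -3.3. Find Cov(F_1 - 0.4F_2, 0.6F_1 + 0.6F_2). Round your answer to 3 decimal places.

Cov(F_1 - 0.4F_2, 0.6F_1 + 0.6F_2) = (1)(0.6)V(F_1) + (-0.4)(0.6)V(F_2) + [(1)(0.6) + (-0.4)(0.6)]Cov(F_1,F_2)
= 0.6·12 + -0.24·3 + 0.36·-3.3 = 5.292

5.292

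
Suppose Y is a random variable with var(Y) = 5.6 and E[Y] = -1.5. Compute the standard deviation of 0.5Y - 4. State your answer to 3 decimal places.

1.183

var(0.5Y - 4) = (0.5)²·5.6 = 1.4
sd(0.5Y - 4) = √1.4 ≈ 1.183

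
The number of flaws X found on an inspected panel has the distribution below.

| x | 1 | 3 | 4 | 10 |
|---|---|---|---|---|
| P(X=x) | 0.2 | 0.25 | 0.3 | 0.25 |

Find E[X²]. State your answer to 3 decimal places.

32.250

E[X²] = (1)²(0.2) + (3)²(0.25) + (4)²(0.3) + (10)²(0.25) = 32.25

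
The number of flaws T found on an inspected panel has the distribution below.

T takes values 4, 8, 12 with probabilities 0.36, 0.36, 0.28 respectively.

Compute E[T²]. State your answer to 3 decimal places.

E[T²] = (4)²(0.36) + (8)²(0.36) + (12)²(0.28) = 69.12

69.120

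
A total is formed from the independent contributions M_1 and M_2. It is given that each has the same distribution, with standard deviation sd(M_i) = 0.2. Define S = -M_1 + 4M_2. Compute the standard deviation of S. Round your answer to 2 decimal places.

0.82

Var(M_i) = (0.2)² = 0.04
By independence, Var(S) = (-1)²Var(M_1) + (4)²Var(M_2)
= (-1)²·0.04 + (4)²·0.04 = 0.68
sd(S) = √0.68 ≈ 0.82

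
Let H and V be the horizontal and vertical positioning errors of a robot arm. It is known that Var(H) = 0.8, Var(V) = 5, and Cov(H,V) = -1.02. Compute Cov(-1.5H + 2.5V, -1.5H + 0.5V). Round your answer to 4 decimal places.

12.6400

Cov(-1.5H + 2.5V, -1.5H + 0.5V) = (-1.5)(-1.5)Var(H) + (2.5)(0.5)Var(V) + [(-1.5)(0.5) + (2.5)(-1.5)]Cov(H,V)
= 2.25·0.8 + 1.25·5 + -4.5·-1.02 = 12.64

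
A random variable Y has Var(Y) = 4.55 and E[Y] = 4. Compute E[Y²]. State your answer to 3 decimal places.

20.550

E[Y²] = Var(Y) + (E[Y])² = 4.55 + (4)² = 20.55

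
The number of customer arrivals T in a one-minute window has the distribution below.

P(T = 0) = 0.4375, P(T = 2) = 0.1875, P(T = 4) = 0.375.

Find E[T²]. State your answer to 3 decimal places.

6.750

E[T²] = (0)²(0.4375) + (2)²(0.1875) + (4)²(0.375) = 6.75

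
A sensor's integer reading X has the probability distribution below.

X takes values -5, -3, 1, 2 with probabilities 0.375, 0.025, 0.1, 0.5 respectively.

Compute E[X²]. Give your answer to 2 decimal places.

E[X²] = (-5)²(0.375) + (-3)²(0.025) + (1)²(0.1) + (2)²(0.5) = 11.7

11.70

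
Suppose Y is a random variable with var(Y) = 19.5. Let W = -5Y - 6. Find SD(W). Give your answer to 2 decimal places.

var(-5Y - 6) = (-5)²·19.5 = 487.5
SD(W) = √487.5 ≈ 22.08

22.08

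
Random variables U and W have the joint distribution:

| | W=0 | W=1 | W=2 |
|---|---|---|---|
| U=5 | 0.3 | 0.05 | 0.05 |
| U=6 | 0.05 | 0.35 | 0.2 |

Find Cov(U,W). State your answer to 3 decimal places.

E[U] = 5.6,  E[W] = 0.9
E[UW] = 5.25
Cov(U,W) = E[UW] − E[U]E[W] = 5.25 − (5.6)(0.9) = 0.21

0.210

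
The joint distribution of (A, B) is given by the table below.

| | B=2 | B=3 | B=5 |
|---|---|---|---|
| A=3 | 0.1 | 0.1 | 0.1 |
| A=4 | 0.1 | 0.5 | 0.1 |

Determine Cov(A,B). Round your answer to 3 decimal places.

E[A] = 3.7,  E[B] = 3.2
E[AB] = 11.8
Cov(A,B) = E[AB] − E[A]E[B] = 11.8 − (3.7)(3.2) = -0.04

-0.040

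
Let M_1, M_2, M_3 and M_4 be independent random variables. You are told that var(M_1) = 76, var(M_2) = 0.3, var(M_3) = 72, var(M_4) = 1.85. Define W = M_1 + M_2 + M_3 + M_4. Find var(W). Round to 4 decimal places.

150.1500

By independence, var(W) = (1)²var(M_1) + (1)²var(M_2) + (1)²var(M_3) + (1)²var(M_4)
= (1)²·76 + (1)²·0.3 + (1)²·72 + (1)²·1.85 = 150.15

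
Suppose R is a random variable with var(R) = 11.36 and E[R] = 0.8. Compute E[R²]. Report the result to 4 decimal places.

E[R²] = var(R) + (E[R])² = 11.36 + (0.8)² = 12

12.0000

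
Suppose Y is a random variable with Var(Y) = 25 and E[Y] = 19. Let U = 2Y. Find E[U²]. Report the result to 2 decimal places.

1544.00

E[2Y] = 2·19 = 38
Var(2Y) = (2)²·25 = 100
E[U²] = Var(U) + (E[U])² = 100 + (38)² = 1544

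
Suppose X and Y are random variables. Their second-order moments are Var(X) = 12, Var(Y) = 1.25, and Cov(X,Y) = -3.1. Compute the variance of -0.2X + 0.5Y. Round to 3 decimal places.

1.413

Var(-0.2X + 0.5Y) = (-0.2)²·Var(X) + (0.5)²·Var(Y) + 2·(-0.2)·(0.5)·Cov(X,Y)
= 0.04·12 + 0.25·1.25 + -0.2·-3.1 = 1.4125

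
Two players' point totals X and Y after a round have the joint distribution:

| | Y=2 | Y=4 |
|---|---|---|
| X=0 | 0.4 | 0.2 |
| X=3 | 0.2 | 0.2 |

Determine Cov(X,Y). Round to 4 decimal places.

E[X] = 1.2,  E[Y] = 2.8
E[XY] = 3.6
Cov(X,Y) = E[XY] − E[X]E[Y] = 3.6 − (1.2)(2.8) = 0.24

0.2400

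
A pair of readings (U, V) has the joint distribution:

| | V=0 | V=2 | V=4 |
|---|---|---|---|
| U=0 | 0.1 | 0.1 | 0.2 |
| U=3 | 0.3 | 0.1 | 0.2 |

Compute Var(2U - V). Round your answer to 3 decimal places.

14.240

E[U] = 1.8,  E[V] = 2,  E[UV] = 3
Var(U) = 5.4 − (1.8)² = 2.16;  Var(V) = 7.2 − (2)² = 3.2
Cov(U,V) = 3 − (1.8)(2) = -0.6
Var(2U - V) = (2)²·2.16 + (-1)²·3.2 + 2·(2)·(-1)·-0.6 = 14.24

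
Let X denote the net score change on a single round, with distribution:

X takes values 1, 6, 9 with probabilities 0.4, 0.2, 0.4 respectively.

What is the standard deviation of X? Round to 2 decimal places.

E[X] = (1)(0.4) + (6)(0.2) + (9)(0.4) = 5.2
E[X²] = (1)²(0.4) + (6)²(0.2) + (9)²(0.4) = 40
V(X) = E[X²] − (E[X])² = 40 − (5.2)² = 12.96
SD(X) = √12.96 ≈ 3.60

3.60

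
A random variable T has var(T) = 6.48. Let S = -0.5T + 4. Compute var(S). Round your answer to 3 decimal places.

var(-0.5T + 4) = (-0.5)²·var(T) = 0.25·6.48 = 1.62

1.620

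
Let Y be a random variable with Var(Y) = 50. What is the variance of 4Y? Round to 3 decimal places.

800.000

Var(4Y) = (4)²·Var(Y) = 16·50 = 800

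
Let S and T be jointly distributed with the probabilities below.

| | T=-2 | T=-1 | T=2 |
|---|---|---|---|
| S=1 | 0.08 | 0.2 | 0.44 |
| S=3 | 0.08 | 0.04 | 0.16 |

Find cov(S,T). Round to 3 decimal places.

E[S] = 1.56,  E[T] = 0.64
E[ST] = 0.88
cov(S,T) = E[ST] − E[S]E[T] = 0.88 − (1.56)(0.64) = -0.1184

-0.118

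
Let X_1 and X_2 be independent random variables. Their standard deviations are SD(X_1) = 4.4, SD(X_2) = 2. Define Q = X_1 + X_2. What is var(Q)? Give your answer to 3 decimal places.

var(X_1) = 19.36, var(X_2) = 4
By independence, var(Q) = (1)²var(X_1) + (1)²var(X_2)
= (1)²·19.36 + (1)²·4 = 23.36

23.360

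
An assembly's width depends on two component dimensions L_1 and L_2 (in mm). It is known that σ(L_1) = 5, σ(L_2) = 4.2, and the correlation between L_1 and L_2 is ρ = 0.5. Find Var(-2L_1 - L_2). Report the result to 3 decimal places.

159.640

Var(L_1) = (5)² = 25;  Var(L_2) = (4.2)² = 17.64
Cov(L_1,L_2) = ρ·σ(L_1)·σ(L_2) = 0.5·5·4.2 = 10.5
Var(-2L_1 - L_2) = (-2)²·Var(L_1) + (-1)²·Var(L_2) + 2·(-2)·(-1)·Cov(L_1,L_2)
= 4·25 + 1·17.64 + 4·10.5 = 159.64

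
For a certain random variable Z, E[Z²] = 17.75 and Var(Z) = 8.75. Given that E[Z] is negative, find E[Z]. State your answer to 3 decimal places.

(E[Z])² = E[Z²] − Var(Z) = 17.75 − 8.75 = 9
E[Z] = −√9 = -3

-3.000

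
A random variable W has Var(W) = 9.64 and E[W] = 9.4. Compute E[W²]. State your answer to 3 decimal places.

98.000

E[W²] = Var(W) + (E[W])² = 9.64 + (9.4)² = 98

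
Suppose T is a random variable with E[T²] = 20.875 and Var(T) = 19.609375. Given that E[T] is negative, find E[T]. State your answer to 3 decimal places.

(E[T])² = E[T²] − Var(T) = 20.875 − 19.609375 = 1.265625
E[T] = −√1.265625 = -1.125

-1.125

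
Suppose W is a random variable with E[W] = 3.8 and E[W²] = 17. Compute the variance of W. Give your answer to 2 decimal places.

Var(W) = 17 − (3.8)² = 2.56

2.56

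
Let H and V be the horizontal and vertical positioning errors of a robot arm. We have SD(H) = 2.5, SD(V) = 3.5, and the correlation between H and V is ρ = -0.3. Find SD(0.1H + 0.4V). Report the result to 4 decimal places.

Var(H) = (2.5)² = 6.25;  Var(V) = (3.5)² = 12.25
cov(H,V) = ρ·SD(H)·SD(V) = -0.3·2.5·3.5 = -2.625
Var(0.1H + 0.4V) = (0.1)²·Var(H) + (0.4)²·Var(V) + 2·(0.1)·(0.4)·cov(H,V)
= 0.01·6.25 + 0.16·12.25 + 0.08·-2.625 = 1.8125
SD(0.1H + 0.4V) = √1.8125 ≈ 1.3463

1.3463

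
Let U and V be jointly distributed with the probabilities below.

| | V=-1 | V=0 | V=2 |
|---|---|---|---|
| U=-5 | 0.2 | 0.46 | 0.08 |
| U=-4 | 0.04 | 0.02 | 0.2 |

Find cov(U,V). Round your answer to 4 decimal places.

0.2768

E[U] = -4.74,  E[V] = 0.32
E[UV] = -1.24
cov(U,V) = E[UV] − E[U]E[V] = -1.24 − (-4.74)(0.32) = 0.2768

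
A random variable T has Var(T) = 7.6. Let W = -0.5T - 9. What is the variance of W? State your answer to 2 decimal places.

1.90

Var(-0.5T - 9) = (-0.5)²·Var(T) = 0.25·7.6 = 1.9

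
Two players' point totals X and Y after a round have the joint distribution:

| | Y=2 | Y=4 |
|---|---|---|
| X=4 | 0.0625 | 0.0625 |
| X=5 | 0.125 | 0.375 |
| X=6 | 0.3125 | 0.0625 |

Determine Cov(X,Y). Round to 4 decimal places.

-0.2500

E[X] = 5.25,  E[Y] = 3
E[XY] = 15.5
Cov(X,Y) = E[XY] − E[X]E[Y] = 15.5 − (5.25)(3) = -0.25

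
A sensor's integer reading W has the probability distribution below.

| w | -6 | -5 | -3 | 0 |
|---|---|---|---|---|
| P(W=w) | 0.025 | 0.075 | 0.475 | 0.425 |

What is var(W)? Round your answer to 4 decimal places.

3.2475

E[W] = (-6)(0.025) + (-5)(0.075) + (-3)(0.475) + (0)(0.425) = -1.95
E[W²] = (-6)²(0.025) + (-5)²(0.075) + (-3)²(0.475) + (0)²(0.425) = 7.05
var(W) = E[W²] − (E[W])² = 7.05 − (-1.95)² = 3.2475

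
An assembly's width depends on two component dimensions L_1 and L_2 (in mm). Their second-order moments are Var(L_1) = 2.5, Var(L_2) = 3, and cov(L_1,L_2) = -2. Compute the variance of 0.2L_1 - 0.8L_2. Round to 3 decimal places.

Var(0.2L_1 - 0.8L_2) = (0.2)²·Var(L_1) + (-0.8)²·Var(L_2) + 2·(0.2)·(-0.8)·cov(L_1,L_2)
= 0.04·2.5 + 0.64·3 + -0.32·-2 = 2.66

2.660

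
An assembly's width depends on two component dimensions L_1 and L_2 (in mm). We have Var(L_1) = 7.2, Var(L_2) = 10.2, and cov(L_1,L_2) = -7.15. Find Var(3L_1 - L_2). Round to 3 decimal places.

117.900

Var(3L_1 - L_2) = (3)²·Var(L_1) + (-1)²·Var(L_2) + 2·(3)·(-1)·cov(L_1,L_2)
= 9·7.2 + 1·10.2 + -6·-7.15 = 117.9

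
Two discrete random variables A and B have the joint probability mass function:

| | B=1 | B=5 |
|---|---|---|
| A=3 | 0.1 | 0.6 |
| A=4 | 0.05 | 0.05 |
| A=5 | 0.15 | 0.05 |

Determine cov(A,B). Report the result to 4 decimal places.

-0.8000

E[A] = 3.5,  E[B] = 3.8
E[AB] = 12.5
cov(A,B) = E[AB] − E[A]E[B] = 12.5 − (3.5)(3.8) = -0.8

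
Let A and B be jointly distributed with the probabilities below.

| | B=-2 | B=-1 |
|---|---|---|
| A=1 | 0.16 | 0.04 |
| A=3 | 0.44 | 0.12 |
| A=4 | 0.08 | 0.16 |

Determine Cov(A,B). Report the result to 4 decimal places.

0.1312

E[A] = 2.84,  E[B] = -1.68
E[AB] = -4.64
Cov(A,B) = E[AB] − E[A]E[B] = -4.64 − (2.84)(-1.68) = 0.1312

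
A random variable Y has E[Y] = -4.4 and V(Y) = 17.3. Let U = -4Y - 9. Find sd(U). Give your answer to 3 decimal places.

V(-4Y - 9) = (-4)²·17.3 = 276.8
sd(U) = √276.8 ≈ 16.637

16.637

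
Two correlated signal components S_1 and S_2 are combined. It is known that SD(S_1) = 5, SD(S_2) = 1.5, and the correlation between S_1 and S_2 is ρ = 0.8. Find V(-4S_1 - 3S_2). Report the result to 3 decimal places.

564.250

V(S_1) = (5)² = 25;  V(S_2) = (1.5)² = 2.25
Cov(S_1,S_2) = ρ·SD(S_1)·SD(S_2) = 0.8·5·1.5 = 6
V(-4S_1 - 3S_2) = (-4)²·V(S_1) + (-3)²·V(S_2) + 2·(-4)·(-3)·Cov(S_1,S_2)
= 16·25 + 9·2.25 + 24·6 = 564.25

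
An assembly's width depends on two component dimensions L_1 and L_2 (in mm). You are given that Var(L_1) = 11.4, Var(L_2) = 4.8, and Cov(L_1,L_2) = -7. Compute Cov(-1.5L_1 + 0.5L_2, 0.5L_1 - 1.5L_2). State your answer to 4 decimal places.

Cov(-1.5L_1 + 0.5L_2, 0.5L_1 - 1.5L_2) = (-1.5)(0.5)Var(L_1) + (0.5)(-1.5)Var(L_2) + [(-1.5)(-1.5) + (0.5)(0.5)]Cov(L_1,L_2)
= -0.75·11.4 + -0.75·4.8 + 2.5·-7 = -29.65

-29.6500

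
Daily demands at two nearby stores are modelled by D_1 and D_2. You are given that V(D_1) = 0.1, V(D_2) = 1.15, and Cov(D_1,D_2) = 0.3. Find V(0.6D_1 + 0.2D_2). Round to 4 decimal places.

V(0.6D_1 + 0.2D_2) = (0.6)²·V(D_1) + (0.2)²·V(D_2) + 2·(0.6)·(0.2)·Cov(D_1,D_2)
= 0.36·0.1 + 0.04·1.15 + 0.24·0.3 = 0.154

0.1540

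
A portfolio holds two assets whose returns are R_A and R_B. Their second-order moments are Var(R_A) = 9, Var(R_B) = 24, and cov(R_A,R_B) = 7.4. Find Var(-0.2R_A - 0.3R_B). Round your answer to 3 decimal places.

3.408

Var(-0.2R_A - 0.3R_B) = (-0.2)²·Var(R_A) + (-0.3)²·Var(R_B) + 2·(-0.2)·(-0.3)·cov(R_A,R_B)
= 0.04·9 + 0.09·24 + 0.12·7.4 = 3.408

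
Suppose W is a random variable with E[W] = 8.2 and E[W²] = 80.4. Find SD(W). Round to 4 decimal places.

3.6277

Var(W) = 80.4 − (8.2)² = 13.16
SD(W) = √13.16 ≈ 3.6277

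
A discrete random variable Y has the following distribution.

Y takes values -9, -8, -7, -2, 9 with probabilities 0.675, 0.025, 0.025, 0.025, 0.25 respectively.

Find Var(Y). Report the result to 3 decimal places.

59.788

E[Y] = (-9)(0.675) + (-8)(0.025) + (-7)(0.025) + (-2)(0.025) + (9)(0.25) = -4.25
E[Y²] = (-9)²(0.675) + (-8)²(0.025) + (-7)²(0.025) + (-2)²(0.025) + (9)²(0.25) = 77.85
Var(Y) = E[Y²] − (E[Y])² = 77.85 − (-4.25)² = 59.7875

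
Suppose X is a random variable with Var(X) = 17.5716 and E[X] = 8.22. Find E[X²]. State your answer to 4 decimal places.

E[X²] = Var(X) + (E[X])² = 17.5716 + (8.22)² = 85.14

85.1400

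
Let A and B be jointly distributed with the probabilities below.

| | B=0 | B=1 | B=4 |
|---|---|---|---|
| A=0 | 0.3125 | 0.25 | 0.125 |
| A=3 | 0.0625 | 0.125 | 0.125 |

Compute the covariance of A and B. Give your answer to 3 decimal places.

E[A] = 0.9375,  E[B] = 1.375
E[AB] = 1.875
Cov(A,B) = E[AB] − E[A]E[B] = 1.875 − (0.9375)(1.375) = 0.5859375

0.586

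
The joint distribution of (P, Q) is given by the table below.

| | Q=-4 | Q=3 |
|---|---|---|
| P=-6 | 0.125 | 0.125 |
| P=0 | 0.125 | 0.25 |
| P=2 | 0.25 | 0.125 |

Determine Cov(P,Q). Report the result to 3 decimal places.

E[P] = -0.75,  E[Q] = -0.5
E[PQ] = -0.5
Cov(P,Q) = E[PQ] − E[P]E[Q] = -0.5 − (-0.75)(-0.5) = -0.875

-0.875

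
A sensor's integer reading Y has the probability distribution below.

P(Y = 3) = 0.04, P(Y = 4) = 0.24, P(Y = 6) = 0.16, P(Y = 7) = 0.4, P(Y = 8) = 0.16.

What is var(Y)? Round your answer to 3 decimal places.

E[Y] = (3)(0.04) + (4)(0.24) + (6)(0.16) + (7)(0.4) + (8)(0.16) = 6.12
E[Y²] = (3)²(0.04) + (4)²(0.24) + (6)²(0.16) + (7)²(0.4) + (8)²(0.16) = 39.8
var(Y) = E[Y²] − (E[Y])² = 39.8 − (6.12)² = 2.3456

2.346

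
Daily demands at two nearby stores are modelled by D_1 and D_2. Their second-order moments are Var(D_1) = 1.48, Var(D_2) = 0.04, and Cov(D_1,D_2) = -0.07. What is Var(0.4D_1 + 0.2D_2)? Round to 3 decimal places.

Var(0.4D_1 + 0.2D_2) = (0.4)²·Var(D_1) + (0.2)²·Var(D_2) + 2·(0.4)·(0.2)·Cov(D_1,D_2)
= 0.16·1.48 + 0.04·0.04 + 0.16·-0.07 = 0.2272

0.227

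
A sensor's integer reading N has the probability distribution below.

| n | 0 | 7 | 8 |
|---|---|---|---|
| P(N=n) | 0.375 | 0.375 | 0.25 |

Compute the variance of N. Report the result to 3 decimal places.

E[N] = (0)(0.375) + (7)(0.375) + (8)(0.25) = 4.625
E[N²] = (0)²(0.375) + (7)²(0.375) + (8)²(0.25) = 34.375
V(N) = E[N²] − (E[N])² = 34.375 − (4.625)² = 12.984375

12.984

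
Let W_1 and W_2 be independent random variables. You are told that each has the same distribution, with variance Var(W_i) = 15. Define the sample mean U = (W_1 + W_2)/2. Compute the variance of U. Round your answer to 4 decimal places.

By independence, Var(U) = (0.5)²Var(W_1) + (0.5)²Var(W_2)
= (0.5)²·15 + (0.5)²·15 = 7.5

7.5000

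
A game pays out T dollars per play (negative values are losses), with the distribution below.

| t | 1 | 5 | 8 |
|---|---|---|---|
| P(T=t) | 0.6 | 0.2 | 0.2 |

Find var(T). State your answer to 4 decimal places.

8.1600

E[T] = (1)(0.6) + (5)(0.2) + (8)(0.2) = 3.2
E[T²] = (1)²(0.6) + (5)²(0.2) + (8)²(0.2) = 18.4
var(T) = E[T²] − (E[T])² = 18.4 − (3.2)² = 8.16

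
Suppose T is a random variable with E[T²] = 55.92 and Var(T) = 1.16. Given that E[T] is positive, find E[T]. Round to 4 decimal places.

7.4000

(E[T])² = E[T²] − Var(T) = 55.92 − 1.16 = 54.76
E[T] = √54.76 = 7.4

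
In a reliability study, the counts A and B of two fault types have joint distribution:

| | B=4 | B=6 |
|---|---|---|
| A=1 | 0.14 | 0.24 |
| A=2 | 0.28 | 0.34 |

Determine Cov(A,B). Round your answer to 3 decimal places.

-0.039

E[A] = 1.62,  E[B] = 5.16
E[AB] = 8.32
Cov(A,B) = E[AB] − E[A]E[B] = 8.32 − (1.62)(5.16) = -0.0392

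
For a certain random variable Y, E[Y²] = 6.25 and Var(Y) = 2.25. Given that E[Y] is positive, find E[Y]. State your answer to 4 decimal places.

2.0000

(E[Y])² = E[Y²] − Var(Y) = 6.25 − 2.25 = 4
E[Y] = √4 = 2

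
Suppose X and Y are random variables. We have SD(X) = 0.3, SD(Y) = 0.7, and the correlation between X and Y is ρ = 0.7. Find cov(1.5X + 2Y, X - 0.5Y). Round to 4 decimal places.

var(X) = (0.3)² = 0.09;  var(Y) = (0.7)² = 0.49
cov(X,Y) = ρ·SD(X)·SD(Y) = 0.7·0.3·0.7 = 0.147
cov(1.5X + 2Y, X - 0.5Y) = (1.5)(1)var(X) + (2)(-0.5)var(Y) + [(1.5)(-0.5) + (2)(1)]cov(X,Y)
= 1.5·0.09 + -1·0.49 + 1.25·0.147 = -0.17125

-0.1713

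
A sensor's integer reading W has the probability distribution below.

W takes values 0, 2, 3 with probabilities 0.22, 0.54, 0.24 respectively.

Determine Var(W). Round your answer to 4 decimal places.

1.0800

E[W] = (0)(0.22) + (2)(0.54) + (3)(0.24) = 1.8
E[W²] = (0)²(0.22) + (2)²(0.54) + (3)²(0.24) = 4.32
Var(W) = E[W²] − (E[W])² = 4.32 − (1.8)² = 1.08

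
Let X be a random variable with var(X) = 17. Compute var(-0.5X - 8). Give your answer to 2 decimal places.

4.25

var(-0.5X - 8) = (-0.5)²·var(X) = 0.25·17 = 4.25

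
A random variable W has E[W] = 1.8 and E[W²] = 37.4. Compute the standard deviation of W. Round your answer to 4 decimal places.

Var(W) = 37.4 − (1.8)² = 34.16
SD(W) = √34.16 ≈ 5.8447

5.8447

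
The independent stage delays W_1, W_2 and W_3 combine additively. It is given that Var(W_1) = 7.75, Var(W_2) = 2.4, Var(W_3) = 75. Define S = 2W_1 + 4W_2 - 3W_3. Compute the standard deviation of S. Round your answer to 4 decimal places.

27.2837

By independence, Var(S) = (2)²Var(W_1) + (4)²Var(W_2) + (-3)²Var(W_3)
= (2)²·7.75 + (4)²·2.4 + (-3)²·75 = 744.4
SD(S) = √744.4 ≈ 27.2837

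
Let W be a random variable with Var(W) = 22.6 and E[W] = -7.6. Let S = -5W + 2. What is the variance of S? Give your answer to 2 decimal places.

Var(-5W + 2) = (-5)²·Var(W) = 25·22.6 = 565

565.00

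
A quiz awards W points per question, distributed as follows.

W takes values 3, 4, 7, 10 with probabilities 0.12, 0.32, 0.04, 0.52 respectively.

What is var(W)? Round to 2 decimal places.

E[W] = (3)(0.12) + (4)(0.32) + (7)(0.04) + (10)(0.52) = 7.12
E[W²] = (3)²(0.12) + (4)²(0.32) + (7)²(0.04) + (10)²(0.52) = 60.16
var(W) = E[W²] − (E[W])² = 60.16 − (7.12)² = 9.4656

9.47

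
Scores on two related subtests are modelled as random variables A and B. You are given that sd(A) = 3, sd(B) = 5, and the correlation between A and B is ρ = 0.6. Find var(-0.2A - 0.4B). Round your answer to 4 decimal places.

var(A) = (3)² = 9;  var(B) = (5)² = 25
Cov(A,B) = ρ·sd(A)·sd(B) = 0.6·3·5 = 9
var(-0.2A - 0.4B) = (-0.2)²·var(A) + (-0.4)²·var(B) + 2·(-0.2)·(-0.4)·Cov(A,B)
= 0.04·9 + 0.16·25 + 0.16·9 = 5.8

5.8000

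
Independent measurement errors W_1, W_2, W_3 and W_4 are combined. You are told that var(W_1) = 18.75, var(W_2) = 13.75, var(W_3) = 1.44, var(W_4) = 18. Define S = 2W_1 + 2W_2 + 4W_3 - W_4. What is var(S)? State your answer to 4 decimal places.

171.0400

By independence, var(S) = (2)²var(W_1) + (2)²var(W_2) + (4)²var(W_3) + (-1)²var(W_4)
= (2)²·18.75 + (2)²·13.75 + (4)²·1.44 + (-1)²·18 = 171.04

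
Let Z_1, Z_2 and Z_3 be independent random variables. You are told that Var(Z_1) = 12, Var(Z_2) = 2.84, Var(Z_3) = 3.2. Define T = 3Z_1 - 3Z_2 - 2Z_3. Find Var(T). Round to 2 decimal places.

146.36

By independence, Var(T) = (3)²Var(Z_1) + (-3)²Var(Z_2) + (-2)²Var(Z_3)
= (3)²·12 + (-3)²·2.84 + (-2)²·3.2 = 146.36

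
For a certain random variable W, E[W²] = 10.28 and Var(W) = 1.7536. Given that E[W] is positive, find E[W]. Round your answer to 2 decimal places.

2.92

(E[W])² = E[W²] − Var(W) = 10.28 − 1.7536 = 8.5264
E[W] = √8.5264 = 2.92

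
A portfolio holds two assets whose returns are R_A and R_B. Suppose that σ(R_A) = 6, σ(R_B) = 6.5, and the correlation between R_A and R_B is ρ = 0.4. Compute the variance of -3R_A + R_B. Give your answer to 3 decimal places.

272.650

Var(R_A) = (6)² = 36;  Var(R_B) = (6.5)² = 42.25
Cov(R_A,R_B) = ρ·σ(R_A)·σ(R_B) = 0.4·6·6.5 = 15.6
Var(-3R_A + R_B) = (-3)²·Var(R_A) + (1)²·Var(R_B) + 2·(-3)·(1)·Cov(R_A,R_B)
= 9·36 + 1·42.25 + -6·15.6 = 272.65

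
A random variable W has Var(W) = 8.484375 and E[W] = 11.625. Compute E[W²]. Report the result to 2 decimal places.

E[W²] = Var(W) + (E[W])² = 8.484375 + (11.625)² = 143.625

143.63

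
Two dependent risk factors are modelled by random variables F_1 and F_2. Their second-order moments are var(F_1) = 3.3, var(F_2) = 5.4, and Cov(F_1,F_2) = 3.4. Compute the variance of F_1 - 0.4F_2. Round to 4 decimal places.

var(F_1 - 0.4F_2) = (1)²·var(F_1) + (-0.4)²·var(F_2) + 2·(1)·(-0.4)·Cov(F_1,F_2)
= 1·3.3 + 0.16·5.4 + -0.8·3.4 = 1.444

1.4440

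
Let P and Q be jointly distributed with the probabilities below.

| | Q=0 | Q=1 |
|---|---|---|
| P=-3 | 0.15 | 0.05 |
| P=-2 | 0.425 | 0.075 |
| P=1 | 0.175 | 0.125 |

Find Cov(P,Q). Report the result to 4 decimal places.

E[P] = -1.3,  E[Q] = 0.25
E[PQ] = -0.175
Cov(P,Q) = E[PQ] − E[P]E[Q] = -0.175 − (-1.3)(0.25) = 0.15

0.1500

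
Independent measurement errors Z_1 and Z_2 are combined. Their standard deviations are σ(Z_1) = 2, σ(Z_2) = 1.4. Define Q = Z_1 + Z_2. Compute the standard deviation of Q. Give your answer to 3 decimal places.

Var(Z_1) = 4, Var(Z_2) = 1.96
By independence, Var(Q) = (1)²Var(Z_1) + (1)²Var(Z_2)
= (1)²·4 + (1)²·1.96 = 5.96
σ(Q) = √5.96 ≈ 2.441

2.441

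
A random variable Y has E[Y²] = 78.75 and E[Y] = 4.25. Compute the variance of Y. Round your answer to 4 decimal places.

60.6875

V(Y) = 78.75 − (4.25)² = 60.6875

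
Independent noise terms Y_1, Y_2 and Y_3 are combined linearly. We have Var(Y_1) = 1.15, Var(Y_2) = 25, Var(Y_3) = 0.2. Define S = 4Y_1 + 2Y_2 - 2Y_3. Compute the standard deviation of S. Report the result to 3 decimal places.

By independence, Var(S) = (4)²Var(Y_1) + (2)²Var(Y_2) + (-2)²Var(Y_3)
= (4)²·1.15 + (2)²·25 + (-2)²·0.2 = 119.2
sd(S) = √119.2 ≈ 10.918

10.918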